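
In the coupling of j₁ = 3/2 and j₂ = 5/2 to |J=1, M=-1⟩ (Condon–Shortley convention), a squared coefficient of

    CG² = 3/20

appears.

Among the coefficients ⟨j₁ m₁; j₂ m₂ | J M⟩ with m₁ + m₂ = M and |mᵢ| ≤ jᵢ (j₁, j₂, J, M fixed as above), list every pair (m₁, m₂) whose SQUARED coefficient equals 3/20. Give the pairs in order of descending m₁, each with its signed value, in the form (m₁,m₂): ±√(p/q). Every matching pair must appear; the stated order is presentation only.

(-1/2,-1/2): +√(3/20)

Admissible pairs with m₁+m₂ = M = -1: (-3/2,1/2), (-1/2,-1/2), (1/2,-3/2), (3/2,-5/2)
  (m₁,m₂)=(3/2,-5/2): CG² = 1/2, CG = +√(1/2)
  (m₁,m₂)=(1/2,-3/2): CG² = 3/10, CG = −√(3/10)
  (m₁,m₂)=(-1/2,-1/2): CG² = 3/20, CG = +√(3/20)   ← matches the target
  (m₁,m₂)=(-3/2,1/2): CG² = 1/20, CG = −√(1/20)
Pairs with CG² = 3/20: (-1/2,-1/2): +√(3/20)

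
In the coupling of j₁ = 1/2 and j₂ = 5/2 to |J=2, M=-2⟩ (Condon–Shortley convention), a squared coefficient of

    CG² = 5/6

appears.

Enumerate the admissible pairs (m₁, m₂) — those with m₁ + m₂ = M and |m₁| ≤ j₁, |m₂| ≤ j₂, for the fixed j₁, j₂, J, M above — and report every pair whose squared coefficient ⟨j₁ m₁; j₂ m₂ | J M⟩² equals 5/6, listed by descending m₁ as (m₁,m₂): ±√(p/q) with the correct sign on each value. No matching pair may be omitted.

(1/2,-5/2): +√(5/6)

Admissible pairs with m₁+m₂ = M = -2: (-1/2,-3/2), (1/2,-5/2)
  (m₁,m₂)=(1/2,-5/2): CG² = 5/6, CG = +√(5/6)   ← matches the target
  (m₁,m₂)=(-1/2,-3/2): CG² = 1/6, CG = −√(1/6)
Pairs with CG² = 5/6: (1/2,-5/2): +√(5/6)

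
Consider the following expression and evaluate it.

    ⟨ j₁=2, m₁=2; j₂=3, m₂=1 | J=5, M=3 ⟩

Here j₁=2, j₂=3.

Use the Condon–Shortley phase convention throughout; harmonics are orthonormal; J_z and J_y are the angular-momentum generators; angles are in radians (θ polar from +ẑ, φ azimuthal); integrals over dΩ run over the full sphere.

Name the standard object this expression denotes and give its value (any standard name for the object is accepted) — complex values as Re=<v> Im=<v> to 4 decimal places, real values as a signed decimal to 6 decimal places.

Clebsch–Gordan coefficient, +√(1/3) ≈ +0.577350

This is a Clebsch–Gordan (vector-coupling) coefficient.
j₁+j₂−J=0  J+j₁−j₂=4  J−j₁+j₂=6  j₁+j₂+J+1=11
(j₁±m₁, j₂±m₂, J±M) = (4,0,4,2,8,2)
P² = 442368
sum k=0..0:
  [0] +1/1152 = 1/1152
S = 1/1152
C² = P²·S² = 1/3 ; C = +0.577350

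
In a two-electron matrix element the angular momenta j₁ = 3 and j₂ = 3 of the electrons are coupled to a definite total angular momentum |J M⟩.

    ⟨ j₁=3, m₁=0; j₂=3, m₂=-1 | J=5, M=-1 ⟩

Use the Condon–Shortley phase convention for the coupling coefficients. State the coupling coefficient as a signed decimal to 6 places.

+√(5/42) = +0.345033

triangle: 1!×5!×5!/12! = 14400/479001600
(j±m)!: 3!×3!×2!×4!×4!×6! = 29859840
prefactor² = (2J+1)×Δ×N² = 69120/7
  k=0: +1/(0!×1!×3!×2!×2!×3!) = 1/144
  k=1: −1/(1!×0!×2!×1!×3!×4!) = -1/288
Σ = 1/288  ⇒  CG² = 69120/7×(1/288)² = 5/42
CG = +√(5/42) = +0.345033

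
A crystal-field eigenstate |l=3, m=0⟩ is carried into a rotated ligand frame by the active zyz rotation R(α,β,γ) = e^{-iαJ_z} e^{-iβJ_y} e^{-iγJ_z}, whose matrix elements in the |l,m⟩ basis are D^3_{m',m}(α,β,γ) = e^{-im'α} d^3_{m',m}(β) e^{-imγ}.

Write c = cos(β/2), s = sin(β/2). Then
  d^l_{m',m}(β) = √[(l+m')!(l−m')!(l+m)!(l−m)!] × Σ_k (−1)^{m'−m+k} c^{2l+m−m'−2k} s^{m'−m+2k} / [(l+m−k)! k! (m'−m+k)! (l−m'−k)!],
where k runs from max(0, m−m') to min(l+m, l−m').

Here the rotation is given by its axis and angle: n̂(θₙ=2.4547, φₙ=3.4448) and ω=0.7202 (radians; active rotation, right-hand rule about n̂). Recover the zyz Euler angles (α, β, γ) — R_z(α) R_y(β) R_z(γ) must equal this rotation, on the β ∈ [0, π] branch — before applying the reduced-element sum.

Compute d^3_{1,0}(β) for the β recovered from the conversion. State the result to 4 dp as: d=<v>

d=-0.5755

Axis–angle → zyz. n̂ = (sinθₙcosφₙ, sinθₙsinφₙ, cosθₙ) = (-0.605211, -0.189343, -0.773220), ω = 0.7202.
R = I cosω + sinω [n̂]ₓ + (1−cosω) n̂n̂ᵀ gives
  R = [+0.842631, +0.538422, -0.008671; -0.481510, +0.760576, +0.435513; +0.241085, -0.362802, +0.900140]
β = atan2(√(R₁₃²+R₂₃²), R₃₃) = 0.450704; α = atan2(R₂₃, R₁₃) mod 2π = 1.590704; γ = atan2(R₃₂, −R₃₁) mod 2π = 4.125882
d^3_{1,0}(β=0.4507) via the finite sum:
With c≡cos(β/2)=0.974715 and s≡sin(β/2)=0.223450, N=[24·2·6·6]^{1/2}=41.569219
Admissible k: 0..2 (factorial args all ≥0)
  k=0: (−1)^1·41.5692/(12)·0.9747^5·0.2234^1 = -0.681020
  k=1: (−1)^2·41.5692/(4)·0.9747^3·0.2234^3 = +0.107370
  k=2: (−1)^3·41.5692/(12)·0.9747^1·0.2234^5 = -0.001881
d^3_{1,0}(0.4507) = -0.681020 +0.107370 -0.001881 = -0.575530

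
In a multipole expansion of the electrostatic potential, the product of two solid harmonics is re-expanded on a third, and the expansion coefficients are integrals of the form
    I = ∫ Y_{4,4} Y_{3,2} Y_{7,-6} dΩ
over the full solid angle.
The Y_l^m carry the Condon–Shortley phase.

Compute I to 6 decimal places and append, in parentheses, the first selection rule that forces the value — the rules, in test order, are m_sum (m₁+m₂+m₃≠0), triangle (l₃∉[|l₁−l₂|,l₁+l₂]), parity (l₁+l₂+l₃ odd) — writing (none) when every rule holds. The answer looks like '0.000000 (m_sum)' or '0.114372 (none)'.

m-sum 0 ✓  L=14 even ✓  1≤7≤7 ✓
Π(2lᵢ+1) = 9×7×15 = 945
triangle coeff Δ(4,3,7) = 1/45045
Σ_t [0,0]: t=0:+1/20736 = 1/20736
(3j)²=35/1287 [(4 3 7; 0 0 0)], sign=-1
Σ_t [0,0]: t=0:+1/4838400 = 1/4838400
(3j)²=1/35 [(4 3 7; 4 2 -6)], sign=-1
⇒ 4πI² = 105/143
I = (+1)√(105/143/(4π)) = 0.24172507
No selection rule forces the value: the integral is nonzero (none).

0.241725 (none)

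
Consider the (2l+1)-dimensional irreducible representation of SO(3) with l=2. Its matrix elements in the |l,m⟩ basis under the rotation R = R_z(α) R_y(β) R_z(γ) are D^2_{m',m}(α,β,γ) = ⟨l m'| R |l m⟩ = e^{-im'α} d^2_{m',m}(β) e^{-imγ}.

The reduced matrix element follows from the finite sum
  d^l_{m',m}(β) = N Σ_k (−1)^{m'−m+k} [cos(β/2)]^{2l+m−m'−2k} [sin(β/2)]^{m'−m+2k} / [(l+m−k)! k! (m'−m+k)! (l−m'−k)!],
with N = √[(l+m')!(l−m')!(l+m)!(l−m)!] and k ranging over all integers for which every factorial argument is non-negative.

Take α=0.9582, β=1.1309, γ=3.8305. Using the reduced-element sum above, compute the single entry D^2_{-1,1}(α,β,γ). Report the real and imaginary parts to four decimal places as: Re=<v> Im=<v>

Re=-0.5124 Im=-0.1414

First d^2_{-1,1}(β=1.1309), then the phase factors e^{-i(-1)α} and e^{-i(1)γ}:
Half-angle: c=0.844348, s=0.535796. N=√(1·6·6·1)=6.000000
k∈{2,3} keeps every argument non-negative
  k=2: (−1)^0·6.0000/(2)·0.8443^2·0.5358^2 = +0.613992
  k=3: (−1)^1·6.0000/(6)·0.8443^0·0.5358^4 = -0.082413
d^2_{-1,1}(1.1309) = +0.613992 -0.082413 = +0.531578
Phases: e^{-i·(-1)·0.9582}=+0.574994+0.818158i, e^{-i·(1)·3.8305}=-0.771941+0.635694i ⇒ D=-0.512420-0.141426i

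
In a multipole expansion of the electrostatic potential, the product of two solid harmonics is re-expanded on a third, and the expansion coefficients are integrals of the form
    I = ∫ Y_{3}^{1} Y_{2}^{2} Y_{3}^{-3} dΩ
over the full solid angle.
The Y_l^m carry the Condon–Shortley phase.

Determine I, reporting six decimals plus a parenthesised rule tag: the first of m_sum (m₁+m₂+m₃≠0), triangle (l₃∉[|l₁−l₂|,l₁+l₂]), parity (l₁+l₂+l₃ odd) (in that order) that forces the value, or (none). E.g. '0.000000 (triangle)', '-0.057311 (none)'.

0.132981 (none)

Checks pass: Σm=0; 8 even; l₃=3∈[1,5].
(2·3+1)(2·2+1)(2·3+1) = 245
Δ: 2! 4! 2! / 9! → 1/3780
sum: t=0:+1/24 t=1:−1/4 t=2:+1/24 = -1/6
3j²(3 2 3; 0 0 0) = Δ·Π!·Σ² = 4/105  (sign +1)
sum: t=2:+1/96 = 1/96
3j²(3 2 3; 1 2 -3) = Δ·Π!·Σ² = 1/42  (sign +1)
combine: 4πI² = 245·4/105·1/42 = 2/9
take √, sign +1: I = 0.13298076
No selection rule forces the value: the integral is nonzero (none).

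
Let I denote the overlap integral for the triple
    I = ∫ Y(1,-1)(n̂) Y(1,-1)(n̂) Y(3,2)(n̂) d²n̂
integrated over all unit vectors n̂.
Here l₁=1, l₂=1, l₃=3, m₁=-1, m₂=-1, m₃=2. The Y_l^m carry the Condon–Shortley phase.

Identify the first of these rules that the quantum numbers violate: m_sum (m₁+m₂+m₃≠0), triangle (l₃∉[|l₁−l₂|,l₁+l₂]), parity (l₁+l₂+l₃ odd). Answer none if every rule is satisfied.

Σmᵢ = 0  ✓
l₃∈[|l₁−l₂|,l₁+l₂]=[0,2] required, l₃=3 fails  ✗
Σlᵢ = 5 ⇒ odd

triangle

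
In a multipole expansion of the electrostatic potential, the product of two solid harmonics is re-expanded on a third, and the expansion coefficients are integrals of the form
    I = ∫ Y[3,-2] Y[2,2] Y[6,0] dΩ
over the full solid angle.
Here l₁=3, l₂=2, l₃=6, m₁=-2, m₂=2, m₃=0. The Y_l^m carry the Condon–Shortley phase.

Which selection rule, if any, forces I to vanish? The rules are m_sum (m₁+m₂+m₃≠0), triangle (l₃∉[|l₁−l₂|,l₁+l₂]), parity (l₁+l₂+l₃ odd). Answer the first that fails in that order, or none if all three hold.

triangle

Σmᵢ = 0  ✓
l₃∈[|l₁−l₂|,l₁+l₂]=[1,5] required, l₃=6 fails  ✗
Σlᵢ = 11 ⇒ odd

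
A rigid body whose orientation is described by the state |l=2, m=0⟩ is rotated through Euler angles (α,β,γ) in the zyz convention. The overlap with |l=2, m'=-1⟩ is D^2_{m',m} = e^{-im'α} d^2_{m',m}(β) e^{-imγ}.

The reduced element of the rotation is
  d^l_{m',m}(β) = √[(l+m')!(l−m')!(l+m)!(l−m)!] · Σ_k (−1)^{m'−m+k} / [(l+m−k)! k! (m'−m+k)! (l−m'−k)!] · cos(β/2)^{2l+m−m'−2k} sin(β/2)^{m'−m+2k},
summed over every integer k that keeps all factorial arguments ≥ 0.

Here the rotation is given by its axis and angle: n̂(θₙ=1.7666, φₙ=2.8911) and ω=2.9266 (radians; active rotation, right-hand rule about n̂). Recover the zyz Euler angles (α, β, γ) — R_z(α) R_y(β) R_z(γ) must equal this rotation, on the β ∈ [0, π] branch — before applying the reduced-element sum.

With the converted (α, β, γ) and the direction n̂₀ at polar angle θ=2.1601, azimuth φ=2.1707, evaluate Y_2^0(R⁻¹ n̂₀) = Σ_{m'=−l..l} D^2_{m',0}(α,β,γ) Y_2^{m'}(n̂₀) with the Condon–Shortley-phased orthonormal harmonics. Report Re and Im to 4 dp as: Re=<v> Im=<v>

Axis–angle → zyz. n̂ = (sinθₙcosφₙ, sinθₙsinφₙ, cosθₙ) = (-0.950278, +0.243145, -0.194555), ω = 2.9266.
R = I cosω + sinω [n̂]ₓ + (1−cosω) n̂n̂ᵀ gives
  R = [+0.808291, -0.415284, +0.417379; -0.498297, -0.860100, +0.109212; +0.313634, -0.296254, -0.902146]
β = atan2(√(R₁₃²+R₂₃²), R₃₃) = 2.695515; α = atan2(R₂₃, R₁₃) mod 2π = 0.255923; γ = atan2(R₃₂, −R₃₁) mod 2π = 3.898501
Need the full column D^2_{m',0} for m'=−2..2 at α=0.2559, β=2.6955, γ=3.8985.
cos(β/2)=0.221194, sin(β/2)=0.975230
d^2_{-2,0}: single k=2 term ⇒ +0.113982;  D = +0.099375+0.055827i
d^2_{-1,0}: k∈[1..2] ⇒ +0.025853 -0.502540 = -0.476687;  D = -0.461161-0.120668i
d^2_{0,0}: k∈[0..2] ⇒ +0.002394 -0.186132 +0.904540 = +0.720802;  D = +0.720802+0.000000i
d^2_{1,0}: k∈[0..1] ⇒ -0.025853 +0.502540 = +0.476687;  D = +0.461161-0.120668i
d^2_{2,0}: single k=0 term ⇒ +0.113982;  D = +0.099375-0.055827i
Y_2^{m'}(θ=2.1601,φ=2.1707) and Σ D·Y over m':
  (+0.0994+0.0558i)·(-0.0968+0.2488i)  (-0.4612-0.1207i)·(+0.2015+0.2946i)  (+0.7208+0.0000i)·(-0.0231+0.0000i)  (+0.4612-0.1207i)·(-0.2015+0.2946i)  (+0.0994-0.0558i)·(-0.0968-0.2488i)
Y_2^0(R⁻¹ n̂) = -0.178445-0.000000i

Re=-0.1784 Im=0.0000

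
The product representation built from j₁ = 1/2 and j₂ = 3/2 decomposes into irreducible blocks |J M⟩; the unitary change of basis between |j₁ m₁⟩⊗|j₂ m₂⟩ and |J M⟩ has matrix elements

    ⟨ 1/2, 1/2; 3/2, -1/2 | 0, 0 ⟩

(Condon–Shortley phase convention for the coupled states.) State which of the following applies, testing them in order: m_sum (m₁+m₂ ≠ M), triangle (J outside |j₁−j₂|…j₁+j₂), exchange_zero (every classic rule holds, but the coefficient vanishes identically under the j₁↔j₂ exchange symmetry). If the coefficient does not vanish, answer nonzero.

m-sum: m₁+m₂ = 1/2+(-1/2) = 0, M = 0  ✓
triangle: need |j₁−j₂| ≤ J ≤ j₁+j₂, i.e. J ∈ [1, 2]; J = 0 is outside ✗ ⇒ coefficient is 0

triangle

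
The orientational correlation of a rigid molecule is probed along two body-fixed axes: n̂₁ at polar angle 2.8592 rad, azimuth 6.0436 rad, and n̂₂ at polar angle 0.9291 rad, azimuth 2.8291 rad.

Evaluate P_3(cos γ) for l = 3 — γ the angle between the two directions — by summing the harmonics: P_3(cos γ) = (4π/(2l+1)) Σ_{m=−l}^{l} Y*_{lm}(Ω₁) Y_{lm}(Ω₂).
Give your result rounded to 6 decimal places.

Summing Y*_{l m}(θ₁,φ₁)·Y_{l m}(θ₂,φ₂) over m ∈ [−3, 3]; prefactor 4π/(2·3+1) = 1.795196:
  [-3]  conj(Y_{3,-3})(Ω₁) = +0.006794-0.005944i ; Y_{3,-3}(Ω₂) = -0.126938-0.172890i ; Δ = -0.001890-0.000420i
  [-2]  conj(Y_{3,-2})(Ω₁) = -0.067629+0.035137i ; Y_{3,-2}(Ω₂) = +0.318352+0.229679i ; Δ = -0.029600-0.004347i
  [-1]  conj(Y_{3,-1})(Ω₁) = +0.315968-0.077184i ; Y_{3,-1}(Ω₂) = -0.194951-0.062985i ; Δ = -0.066460-0.004854i
  [+0]  conj(Y_{3,0})(Ω₁) = -0.577647-0.000000i ; Y_{3,0}(Ω₂) = -0.269974+0.000000i ; Δ = +0.155950+0.000000i
  [+1]  conj(Y_{3,1})(Ω₁) = -0.315968-0.077184i ; Y_{3,1}(Ω₂) = +0.194951-0.062985i ; Δ = -0.066460+0.004854i
  [+2]  conj(Y_{3,2})(Ω₁) = -0.067629-0.035137i ; Y_{3,2}(Ω₂) = +0.318352-0.229679i ; Δ = -0.029600+0.004347i
  [+3]  conj(Y_{3,3})(Ω₁) = -0.006794-0.005944i ; Y_{3,3}(Ω₂) = +0.126938-0.172890i ; Δ = -0.001890+0.000420i
Σ over m = -0.039951+0.000000i; ×(4π/7) → -0.071719+0.000000i. Real part: -0.071719

-0.071719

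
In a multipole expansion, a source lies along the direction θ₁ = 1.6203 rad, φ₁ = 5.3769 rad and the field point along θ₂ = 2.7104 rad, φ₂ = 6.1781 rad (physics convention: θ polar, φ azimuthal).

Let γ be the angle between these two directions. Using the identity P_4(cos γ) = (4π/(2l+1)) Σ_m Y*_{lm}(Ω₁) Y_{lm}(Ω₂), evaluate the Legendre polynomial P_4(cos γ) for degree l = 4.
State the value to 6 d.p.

0.008460

Expand P_4 via completeness: Σ_{m} conj(Y_{4,m}) at Ω₁ times Y_{4,m} at Ω₂ —
  term(m=-4) = (-0.005935, 0.000376)   from Y*(Ω₁)=(-0.389880, 0.204738), Y(Ω₂)=(0.012328, 0.005511)
  term(m=-3) = (-0.003790, -0.003447)   from Y*(Ω₁)=(0.056277, 0.025317), Y(Ω₂)=(-0.078929, -0.025741)
  term(m=-2) = (0.002893, 0.091515)   from Y*(Ω₁)=(0.078528, 0.318445), Y(Ω₂)=(0.273020, 0.058241)
  term(m=-1) = (-0.024210, 0.024988)   from Y*(Ω₁)=(0.043009, -0.054903), Y(Ω₂)=(-0.496117, -0.052327)
  term(m=+0) = (0.068144, 0.000000)   from Y*(Ω₁)=(0.309608, -0.000000), Y(Ω₂)=(0.220096, 0.000000)
  term(m=+1) = (-0.024210, -0.024988)   from Y*(Ω₁)=(-0.043009, -0.054903), Y(Ω₂)=(0.496117, -0.052327)
  term(m=+2) = (0.002893, -0.091515)   from Y*(Ω₁)=(0.078528, -0.318445), Y(Ω₂)=(0.273020, -0.058241)
  term(m=+3) = (-0.003790, 0.003447)   from Y*(Ω₁)=(-0.056277, 0.025317), Y(Ω₂)=(0.078929, -0.025741)
  term(m=+4) = (-0.005935, -0.000376)   from Y*(Ω₁)=(-0.389880, -0.204738), Y(Ω₂)=(0.012328, -0.005511)
Σ over m = (0.006059, -0.000000); ×(4π/9) → (0.008460, -0.000000). Real part: 0.008460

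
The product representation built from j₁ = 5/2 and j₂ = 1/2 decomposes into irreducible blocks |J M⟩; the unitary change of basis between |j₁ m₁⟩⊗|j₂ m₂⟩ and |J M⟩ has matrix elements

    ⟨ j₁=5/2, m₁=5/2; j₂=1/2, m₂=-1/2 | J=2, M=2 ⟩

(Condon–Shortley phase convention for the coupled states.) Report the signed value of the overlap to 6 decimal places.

+√(5/6) ≈ +0.912871

j₁+j₂−J=1  J+j₁−j₂=4  J−j₁+j₂=0  j₁+j₂+J+1=6
(j₁±m₁, j₂±m₂, J±M) = (5,0,0,1,4,0)
P² = 480
sum k=0..0:
  [0] +1/24 = 1/24
S = 1/24
C² = P²·S² = 5/6 ; C = +0.912871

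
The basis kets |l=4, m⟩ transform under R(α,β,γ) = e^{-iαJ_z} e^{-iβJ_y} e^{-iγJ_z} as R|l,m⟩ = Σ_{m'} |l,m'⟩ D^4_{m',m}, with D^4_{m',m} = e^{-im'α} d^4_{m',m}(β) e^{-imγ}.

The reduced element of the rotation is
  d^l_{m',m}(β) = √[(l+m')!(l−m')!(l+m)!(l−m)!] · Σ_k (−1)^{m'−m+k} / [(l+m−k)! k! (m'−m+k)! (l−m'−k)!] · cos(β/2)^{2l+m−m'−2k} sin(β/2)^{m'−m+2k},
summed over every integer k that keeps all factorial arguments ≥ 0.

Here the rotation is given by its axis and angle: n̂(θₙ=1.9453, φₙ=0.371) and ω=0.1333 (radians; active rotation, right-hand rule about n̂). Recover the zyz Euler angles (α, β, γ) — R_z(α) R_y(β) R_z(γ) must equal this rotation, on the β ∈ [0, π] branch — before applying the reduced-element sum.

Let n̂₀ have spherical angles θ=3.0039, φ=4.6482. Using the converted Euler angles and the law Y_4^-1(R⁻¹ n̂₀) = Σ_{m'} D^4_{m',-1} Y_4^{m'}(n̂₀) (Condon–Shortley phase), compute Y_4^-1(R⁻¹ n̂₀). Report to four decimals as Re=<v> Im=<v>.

Axis–angle → zyz. n̂ = (sinθₙcosφₙ, sinθₙsinφₙ, cosθₙ) = (+0.867370, +0.337419, -0.365811), ω = 0.1333.
R = I cosω + sinω [n̂]ₓ + (1−cosω) n̂n̂ᵀ gives
  R = [+0.997803, +0.051215, +0.042030; -0.046022, +0.992139, -0.116373; -0.047660, +0.114183, +0.992316]
β = atan2(√(R₁₃²+R₂₃²), R₃₃) = 0.124049; α = atan2(R₂₃, R₁₃) mod 2π = 5.058976; γ = atan2(R₃₂, −R₃₁) mod 2π = 1.175384
Need the full column D^4_{m',-1} for m'=−4..4 at α=5.0590, β=0.1240, γ=1.1754.
cos(β/2)=0.998077, sin(β/2)=0.061985
d^4_{-4,-1}: single k=3 term ⇒ +0.001765;  D = -0.001477+0.000967i
d^4_{-3,-1}: k∈[2..3] ⇒ +0.030145 -0.000194 = +0.029952;  D = -0.023946-0.017991i
d^4_{-2,-1}: k∈[1..3] ⇒ +0.259459 -0.005004 +0.000013 = +0.254468;  D = +0.074656-0.243270i
d^4_{-1,-1}: k∈[0..3] ⇒ +0.984720 -0.056970 +0.000439 -0.000001 = +0.928189;  D = +0.927083-0.045301i
d^4_{0,-1}: k∈[0..3] ⇒ -0.273493 +0.006329 -0.000024 +0.000000 = -0.267189;  D = -0.102918-0.246572i
d^4_{1,-1}: k∈[0..3] ⇒ +0.037980 -0.000439 +0.000001 -0.000000 = +0.037541;  D = -0.027672+0.025369i
d^4_{2,-1}: k∈[0..2] ⇒ -0.003336 +0.000019 -0.000000 = -0.003316;  D = +0.002938+0.001538i
d^4_{3,-1}: k∈[0..1] ⇒ +0.000194 -0.000000 = +0.000193;  D = +0.000026-0.000192i
d^4_{4,-1}: single k=0 term ⇒ -0.000007;  D = -0.000007+0.000001i
Y_4^{m'}(θ=3.0039,φ=4.6482) and Σ D·Y over m':
  (-0.0015+0.0010i)·(+0.0002+0.0000i)  (-0.0239-0.0180i)·(-0.0006+0.0031i)  (+0.0747-0.2433i)·(-0.0367-0.0047i)  (+0.9271-0.0453i)·(+0.0160-0.2483i)  (-0.1029-0.2466i)·(+0.7679+0.0000i)  (-0.0277+0.0254i)·(-0.0160-0.2483i)  (+0.0029+0.0015i)·(-0.0367+0.0047i)  (+0.0000-0.0002i)·(+0.0006+0.0031i)  (-0.0000+0.0000i)·(+0.0002-0.0000i)
Y_4^-1(R⁻¹ n̂) = -0.072674-0.405315i

Re=-0.0727 Im=-0.4053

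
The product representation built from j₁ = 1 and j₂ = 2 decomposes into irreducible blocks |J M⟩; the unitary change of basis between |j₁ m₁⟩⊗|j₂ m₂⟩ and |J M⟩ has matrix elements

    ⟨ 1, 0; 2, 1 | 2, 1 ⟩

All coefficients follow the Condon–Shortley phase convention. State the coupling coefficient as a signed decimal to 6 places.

−√(1/6) ≈ -0.408248

j₁+j₂−J=1  J+j₁−j₂=1  J−j₁+j₂=3  j₁+j₂+J+1=6
(j₁±m₁, j₂±m₂, J±M) = (1,1,3,1,3,1)
P² = 3/2
sum k=0..1:
  [0] +1/6 = 1/6
  [1] −1/2 = -1/2
S = -1/3
C² = P²·S² = 1/6 ; C = -0.408248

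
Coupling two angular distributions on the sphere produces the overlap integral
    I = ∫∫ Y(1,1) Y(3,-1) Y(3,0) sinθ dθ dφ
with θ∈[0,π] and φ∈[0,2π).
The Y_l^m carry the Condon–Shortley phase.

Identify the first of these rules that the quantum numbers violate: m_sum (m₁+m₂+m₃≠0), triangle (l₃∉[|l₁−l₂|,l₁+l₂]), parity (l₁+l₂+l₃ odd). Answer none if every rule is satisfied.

azimuthal sum: 1 − 1 + 0 = 0  ✓
2 ≤ 3 ≤ 4 (triangle on l)  ✓
L = 1 + 3 + 3 = 7 (odd)  ✗

parity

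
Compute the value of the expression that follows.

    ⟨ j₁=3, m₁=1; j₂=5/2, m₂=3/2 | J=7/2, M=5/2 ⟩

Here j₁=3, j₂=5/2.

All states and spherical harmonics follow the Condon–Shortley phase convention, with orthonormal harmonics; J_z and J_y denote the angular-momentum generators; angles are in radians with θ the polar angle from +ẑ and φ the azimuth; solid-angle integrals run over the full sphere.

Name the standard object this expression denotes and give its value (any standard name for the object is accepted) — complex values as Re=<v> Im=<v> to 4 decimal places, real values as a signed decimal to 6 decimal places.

Clebsch–Gordan coefficient, −√(10/63) ≈ -0.398410

This is a Clebsch–Gordan (vector-coupling) coefficient.
j₁+j₂−J=2  J+j₁−j₂=4  J−j₁+j₂=3  j₁+j₂+J+1=10
(j₁±m₁, j₂±m₂, J±M) = (4,2,4,1,6,1)
P² = 18432/35
sum k=1..2:
  [1] −1/36 = -1/36
  [2] +1/96 = 1/96
S = -5/288
C² = P²·S² = 10/63 ; C = -0.398410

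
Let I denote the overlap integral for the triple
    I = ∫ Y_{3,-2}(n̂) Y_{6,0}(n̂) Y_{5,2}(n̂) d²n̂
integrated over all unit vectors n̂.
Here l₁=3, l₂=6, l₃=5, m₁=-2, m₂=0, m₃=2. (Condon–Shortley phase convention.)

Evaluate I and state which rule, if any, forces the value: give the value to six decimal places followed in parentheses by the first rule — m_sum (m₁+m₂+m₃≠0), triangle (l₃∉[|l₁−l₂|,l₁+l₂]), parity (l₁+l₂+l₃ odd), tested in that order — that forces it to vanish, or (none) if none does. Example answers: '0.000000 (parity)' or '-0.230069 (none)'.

m-sum 0 ✓  L=14 even ✓  3≤5≤9 ✓
Π(2lᵢ+1) = 7×13×11 = 1001
triangle coeff Δ(3,6,5) = 1/675675
Σ_t [1,3]: t=1:−1/8640 t=2:+1/2304 t=3:−1/8640 = 7/34560
(3j)²=7/429 [(3 6 5; 0 0 0)], sign=-1
Σ_t [3,4]: t=3:−1/8640 t=4:+1/34560 = -1/11520
(3j)²=3/143 [(3 6 5; -2 0 2)], sign=+1
⇒ 4πI² = 49/143
I = (-1)√(49/143/(4π)) = -0.16512966
No selection rule forces the value: the integral is nonzero (none).

-0.165130 (none)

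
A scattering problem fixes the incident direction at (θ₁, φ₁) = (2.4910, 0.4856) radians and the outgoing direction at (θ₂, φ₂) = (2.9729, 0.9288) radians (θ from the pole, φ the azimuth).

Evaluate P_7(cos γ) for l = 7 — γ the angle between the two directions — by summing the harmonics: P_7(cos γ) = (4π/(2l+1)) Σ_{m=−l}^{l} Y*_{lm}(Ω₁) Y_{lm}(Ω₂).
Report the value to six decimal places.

-0.410687

Term-by-term m-sum for l=7 (normalisation 4π/15 = 0.837758):
  m=-7: Y*=-0.014455-0.003808i  Y=+0.000002-0.000000i  product -0.000000-0.000000i
  m=-6: Y*=+0.071583-0.016609i  Y=-0.000031-0.000027i  product -0.000003-0.000001i
  m=-5: Y*=-0.163481+0.141541i  Y=-0.000039+0.000568i  product -0.000074-0.000098i
  m=-4: Y*=+0.149257-0.382995i  Y=+0.004651-0.003005i  product -0.000457-0.002230i
  m=-3: Y*=+0.051838+0.452766i  Y=-0.036284-0.013459i  product +0.004213-0.017126i
  m=-2: Y*=-0.069098-0.101087i  Y=+0.053074+0.179951i  product +0.014523-0.017799i
  m=-1: Y*=-0.310381-0.163803i  Y=+0.336760-0.450423i  product -0.178305+0.084640i
  m=+0: Y*=+0.243471-0.000000i  Y=-0.698305+0.000000i  product -0.170017+0.000000i
  m=+1: Y*=+0.310381-0.163803i  Y=-0.336760-0.450423i  product -0.178305-0.084640i
  m=+2: Y*=-0.069098+0.101087i  Y=+0.053074-0.179951i  product +0.014523+0.017799i
  m=+3: Y*=-0.051838+0.452766i  Y=+0.036284-0.013459i  product +0.004213+0.017126i
  m=+4: Y*=+0.149257+0.382995i  Y=+0.004651+0.003005i  product -0.000457+0.002230i
  m=+5: Y*=+0.163481+0.141541i  Y=+0.000039+0.000568i  product -0.000074+0.000098i
  m=+6: Y*=+0.071583+0.016609i  Y=-0.000031+0.000027i  product -0.000003+0.000001i
  m=+7: Y*=+0.014455-0.003808i  Y=-0.000002-0.000000i  product -0.000000+0.000000i
Σ over m = -0.490221+0.000000i; ×(4π/15) → -0.410687+0.000000i. Real part: -0.410687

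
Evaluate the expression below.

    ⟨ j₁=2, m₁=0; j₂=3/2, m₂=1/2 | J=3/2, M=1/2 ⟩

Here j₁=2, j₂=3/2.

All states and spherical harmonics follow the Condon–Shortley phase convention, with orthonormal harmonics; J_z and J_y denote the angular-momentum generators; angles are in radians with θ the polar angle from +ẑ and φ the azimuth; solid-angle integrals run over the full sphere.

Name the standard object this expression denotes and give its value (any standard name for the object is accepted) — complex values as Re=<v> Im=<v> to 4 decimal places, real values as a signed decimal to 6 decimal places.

This is a Clebsch–Gordan (vector-coupling) coefficient.
triangle: 2!*2!*1!/6! = 4/720
(j±m)!: 2!*2!*2!*1!*2!*1! = 16
prefactor² = (2J+1)*Δ*N² = 16/45
  k=1: −1/(1!*1!*1!*1!*1!*0!) = -1
  k=2: +1/(2!*0!*0!*0!*2!*1!) = 1/4
Σ = -3/4  ⇒  CG² = 16/45*(-3/4)² = 1/5
CG = −√(1/5) = -0.447214

Clebsch–Gordan coefficient, −√(1/5) ≈ -0.447214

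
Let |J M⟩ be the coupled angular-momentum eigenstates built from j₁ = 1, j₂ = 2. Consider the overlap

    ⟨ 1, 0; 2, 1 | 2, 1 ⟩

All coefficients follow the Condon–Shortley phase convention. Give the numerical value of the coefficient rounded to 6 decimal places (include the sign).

−√(1/6) = -0.408248

j₁+j₂−J=1  J+j₁−j₂=1  J−j₁+j₂=3  j₁+j₂+J+1=6
(j₁±m₁, j₂±m₂, J±M) = (1,1,3,1,3,1)
P² = 3/2
sum k=0..1:
  [0] +1/6 = 1/6
  [1] −1/2 = -1/2
S = -1/3
C² = P²·S² = 1/6 ; C = -0.408248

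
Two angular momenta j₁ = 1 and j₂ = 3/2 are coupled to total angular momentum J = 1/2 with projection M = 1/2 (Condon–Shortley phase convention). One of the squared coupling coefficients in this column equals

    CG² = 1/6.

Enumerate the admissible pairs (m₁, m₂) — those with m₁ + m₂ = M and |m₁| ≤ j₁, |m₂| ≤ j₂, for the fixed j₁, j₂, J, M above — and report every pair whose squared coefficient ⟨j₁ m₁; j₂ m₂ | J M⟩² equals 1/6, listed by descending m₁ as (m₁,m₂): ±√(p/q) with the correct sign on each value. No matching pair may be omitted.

Admissible pairs with m₁+m₂ = M = 1/2: (-1,3/2), (0,1/2), (1,-1/2)
  (m₁,m₂)=(1,-1/2): CG² = 1/6, CG = +√(1/6)   ← matches the target
  (m₁,m₂)=(0,1/2): CG² = 1/3, CG = −√(1/3)
  (m₁,m₂)=(-1,3/2): CG² = 1/2, CG = +√(1/2)
Pairs with CG² = 1/6: (1,-1/2): +√(1/6)

(1,-1/2): +√(1/6)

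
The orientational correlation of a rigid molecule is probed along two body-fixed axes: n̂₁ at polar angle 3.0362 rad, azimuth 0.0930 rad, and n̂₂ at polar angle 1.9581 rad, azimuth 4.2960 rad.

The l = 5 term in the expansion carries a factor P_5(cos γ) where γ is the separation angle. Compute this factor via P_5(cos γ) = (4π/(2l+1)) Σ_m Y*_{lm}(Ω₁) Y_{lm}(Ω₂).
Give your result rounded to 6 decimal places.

0.336082

Summing Y*_{l m}(θ₁,φ₁)·Y_{l m}(θ₂,φ₂) over m ∈ [−5, 5]; prefactor 4π/(2·5+1) = 1.142397:
  term(m=-5) = -0.000001-0.000002i   from Y*(Ω₁)=+0.000005+0.000003i, Y(Ω₂)=-0.275513-0.154526i
  term(m=-4) = -0.000033+0.000065i   from Y*(Ω₁)=-0.000167-0.000065i, Y(Ω₂)=+0.038554-0.405641i
  term(m=-3) = +0.000248-0.000011i   from Y*(Ω₁)=+0.003059+0.000876i, Y(Ω₂)=+0.073960-0.024643i
  term(m=-2) = +0.006039+0.009806i   from Y*(Ω₁)=-0.036050-0.006784i, Y(Ω₂)=-0.211221-0.232248i
  term(m=-1) = +0.021357-0.038236i   from Y*(Ω₁)=+0.258069+0.024070i, Y(Ω₂)=+0.068344-0.154537i
  term(m=+0) = +0.238970+0.000000i   from Y*(Ω₁)=-0.859233-0.000000i, Y(Ω₂)=-0.278119+0.000000i
  term(m=+1) = +0.021357+0.038236i   from Y*(Ω₁)=-0.258069+0.024070i, Y(Ω₂)=-0.068344-0.154537i
  term(m=+2) = +0.006039-0.009806i   from Y*(Ω₁)=-0.036050+0.006784i, Y(Ω₂)=-0.211221+0.232248i
  term(m=+3) = +0.000248+0.000011i   from Y*(Ω₁)=-0.003059+0.000876i, Y(Ω₂)=-0.073960-0.024643i
  term(m=+4) = -0.000033-0.000065i   from Y*(Ω₁)=-0.000167+0.000065i, Y(Ω₂)=+0.038554+0.405641i
  term(m=+5) = -0.000001+0.000002i   from Y*(Ω₁)=-0.000005+0.000003i, Y(Ω₂)=+0.275513-0.154526i
Total Σ_m = +0.294190+0.000000i. Multiply by 1.142397: +0.336082+0.000000i. P_5(cos γ) = 0.336082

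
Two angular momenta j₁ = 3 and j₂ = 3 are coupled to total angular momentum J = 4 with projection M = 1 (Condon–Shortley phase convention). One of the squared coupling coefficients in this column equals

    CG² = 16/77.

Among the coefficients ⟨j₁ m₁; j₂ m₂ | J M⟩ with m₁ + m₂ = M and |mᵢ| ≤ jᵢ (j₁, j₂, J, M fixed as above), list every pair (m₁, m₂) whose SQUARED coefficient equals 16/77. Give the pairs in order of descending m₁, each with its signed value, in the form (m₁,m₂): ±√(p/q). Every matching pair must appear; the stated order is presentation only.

(2,-1): +√(16/77); (-1,2): +√(16/77)

Admissible pairs with m₁+m₂ = M = 1: (-2,3), (-1,2), (0,1), (1,0), (2,-1), (3,-2)
  (m₁,m₂)=(3,-2): CG² = 15/77, CG = +√(15/77)
  (m₁,m₂)=(2,-1): CG² = 16/77, CG = +√(16/77)   ← matches the target
  (m₁,m₂)=(1,0): CG² = 15/154, CG = −√(15/154)
  (m₁,m₂)=(0,1): CG² = 15/154, CG = −√(15/154)
  (m₁,m₂)=(-1,2): CG² = 16/77, CG = +√(16/77)   ← matches the target
  (m₁,m₂)=(-2,3): CG² = 15/77, CG = +√(15/77)
Pairs with CG² = 16/77: (2,-1): +√(16/77); (-1,2): +√(16/77)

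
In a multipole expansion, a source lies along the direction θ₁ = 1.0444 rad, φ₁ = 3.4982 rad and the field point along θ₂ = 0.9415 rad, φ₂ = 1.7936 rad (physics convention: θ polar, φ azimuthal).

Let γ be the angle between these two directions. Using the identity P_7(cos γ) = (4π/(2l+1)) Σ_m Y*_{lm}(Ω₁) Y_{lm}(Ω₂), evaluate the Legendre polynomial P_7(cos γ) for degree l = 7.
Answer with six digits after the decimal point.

Term-by-term m-sum for l=7 (normalisation 4π/15 = 0.837758):
  m=-7: (+0.144305-0.108644i) × (+0.112854+0.001261i) = +0.016422-0.012079i  (running Σ = +0.016422-0.012079i)
  m=-6: (-0.211550+0.330886i) × (-0.071279+0.299065i) = -0.083878-0.086853i  (running Σ = -0.067455-0.098932i)
  m=-5: (+0.085213-0.395448i) × (-0.398428-0.195804i) = -0.111382+0.140872i  (running Σ = -0.178837+0.041941i)
  m=-4: (+0.008346+0.057411i) × (+0.174337-0.215772i) = +0.013843+0.008208i  (running Σ = -0.164994+0.050149i)
  m=-3: (+0.156211+0.285281i) × (-0.097912-0.123991i) = +0.020077-0.047301i  (running Σ = -0.144917+0.002847i)
  m=-2: (-0.162440-0.140532i) × (+0.322883-0.154225i) = -0.074122-0.020323i  (running Σ = -0.219039-0.017476i)
  m=-1: (-0.229616-0.085540i) × (-0.002259-0.009969i) = -0.000334+0.002482i  (running Σ = -0.219373-0.014993i)
  m=0: (+0.248976-0.000000i) × (+0.353366+0.000000i) = +0.087980+0.000000i  (running Σ = -0.131394-0.014993i)
  m=1: (+0.229616-0.085540i) × (+0.002259-0.009969i) = -0.000334-0.002482i  (running Σ = -0.131728-0.017476i)
  m=2: (-0.162440+0.140532i) × (+0.322883+0.154225i) = -0.074122+0.020323i  (running Σ = -0.205850+0.002847i)
  m=3: (-0.156211+0.285281i) × (+0.097912-0.123991i) = +0.020077+0.047301i  (running Σ = -0.185773+0.050149i)
  m=4: (+0.008346-0.057411i) × (+0.174337+0.215772i) = +0.013843-0.008208i  (running Σ = -0.171930+0.041941i)
  m=5: (-0.085213-0.395448i) × (+0.398428-0.195804i) = -0.111382-0.140872i  (running Σ = -0.283312-0.098932i)
  m=6: (-0.211550-0.330886i) × (-0.071279-0.299065i) = -0.083878+0.086853i  (running Σ = -0.367189-0.012079i)
  m=7: (-0.144305-0.108644i) × (-0.112854+0.001261i) = +0.016422+0.012079i  (running Σ = -0.350767-0.000000i)
Σ over m = -0.350767-0.000000i; ×(4π/15) → -0.293858-0.000000i. Real part: -0.293858

-0.293858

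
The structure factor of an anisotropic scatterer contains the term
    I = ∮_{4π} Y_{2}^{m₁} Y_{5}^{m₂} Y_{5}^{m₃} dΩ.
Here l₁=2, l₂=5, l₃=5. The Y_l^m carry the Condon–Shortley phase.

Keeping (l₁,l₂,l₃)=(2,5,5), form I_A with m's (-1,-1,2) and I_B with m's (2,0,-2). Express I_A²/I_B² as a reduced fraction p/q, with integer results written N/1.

l's match ⇒ only the (l;m) 3-j factors differ between A and B.
A: triangle coeff Δ(2,5,5) = 1/38610; Σ_t [1,2]: t=1:−1/1440 t=2:+1/2880 = -1/2880; (3j)²=7/715 [(2 5 5; -1 -1 2)], sign=+1
B: triangle coeff Δ(2,5,5) = 1/38610; Σ_t [0,0]: t=0:+1/2880 = 1/2880; (3j)²=14/429 [(2 5 5; 2 0 -2)], sign=-1
I_A²/I_B² = (7/715)/(14/429) = 3/10

3/10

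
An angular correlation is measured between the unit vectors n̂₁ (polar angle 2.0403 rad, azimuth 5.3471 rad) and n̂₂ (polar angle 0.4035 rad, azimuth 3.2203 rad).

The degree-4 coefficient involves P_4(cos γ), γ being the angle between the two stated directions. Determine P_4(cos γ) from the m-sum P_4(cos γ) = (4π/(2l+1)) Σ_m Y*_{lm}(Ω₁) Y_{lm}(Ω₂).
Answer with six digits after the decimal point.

Summing Y*_{l m}(θ₁,φ₁)·Y_{l m}(θ₂,φ₂) over m ∈ [−4, 4]; prefactor 4π/(2·4+1) = 1.396263:
  m=-4: Y*=(-0.230575, 0.158677)  Y=(0.010001, -0.003257)  product (-0.001789, 0.002338)
  m=-3: Y*=(0.379541, 0.131419)  Y=(-0.067748, 0.016301)  product (-0.027855, -0.002717)
  m=-2: Y*=(-0.034189, -0.109989)  Y=(0.250640, -0.039784)  product (-0.012945, -0.026208)
  m=-1: Y*=(0.177366, -0.240870)  Y=(-0.497438, 0.039233)  product (-0.078779, 0.126777)
  m=+0: Y*=(-0.177139, -0.000000)  Y=(0.281941, 0.000000)  product (-0.049943, -0.000000)
  m=+1: Y*=(-0.177366, -0.240870)  Y=(0.497438, 0.039233)  product (-0.078779, -0.126777)
  m=+2: Y*=(-0.034189, 0.109989)  Y=(0.250640, 0.039784)  product (-0.012945, 0.026208)
  m=+3: Y*=(-0.379541, 0.131419)  Y=(0.067748, 0.016301)  product (-0.027855, 0.002717)
  m=+4: Y*=(-0.230575, -0.158677)  Y=(0.010001, 0.003257)  product (-0.001789, -0.002338)
Total Σ_m = (-0.292679, 0.000000). Multiply by 1.396263: (-0.408657, 0.000000). P_4(cos γ) = -0.408657

-0.408657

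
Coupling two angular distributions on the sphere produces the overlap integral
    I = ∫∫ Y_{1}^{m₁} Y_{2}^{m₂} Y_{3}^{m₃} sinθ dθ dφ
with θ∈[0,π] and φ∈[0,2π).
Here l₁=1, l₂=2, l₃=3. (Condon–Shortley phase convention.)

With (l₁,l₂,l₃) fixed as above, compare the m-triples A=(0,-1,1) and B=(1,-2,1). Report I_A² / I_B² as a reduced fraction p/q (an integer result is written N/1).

8/1

Shared (l₁,l₂,l₃)=(1,2,3): N and (l;000)² cancel in I_A²/I_B².
A: Δ = 0!·2!·4!/7! = 1/105; Racah Σ t=0..0: t=0:+1/6 = 1/6; ⇒ 3j(1 2 3; 0 -1 1)² = 8/105, sgn +1
B: Δ = 0!·2!·4!/7! = 1/105; Racah Σ t=0..0: t=0:+1/48 = 1/48; ⇒ 3j(1 2 3; 1 -2 1)² = 1/105, sgn +1
I_A²/I_B² = (8/105)/(1/105) = 8/1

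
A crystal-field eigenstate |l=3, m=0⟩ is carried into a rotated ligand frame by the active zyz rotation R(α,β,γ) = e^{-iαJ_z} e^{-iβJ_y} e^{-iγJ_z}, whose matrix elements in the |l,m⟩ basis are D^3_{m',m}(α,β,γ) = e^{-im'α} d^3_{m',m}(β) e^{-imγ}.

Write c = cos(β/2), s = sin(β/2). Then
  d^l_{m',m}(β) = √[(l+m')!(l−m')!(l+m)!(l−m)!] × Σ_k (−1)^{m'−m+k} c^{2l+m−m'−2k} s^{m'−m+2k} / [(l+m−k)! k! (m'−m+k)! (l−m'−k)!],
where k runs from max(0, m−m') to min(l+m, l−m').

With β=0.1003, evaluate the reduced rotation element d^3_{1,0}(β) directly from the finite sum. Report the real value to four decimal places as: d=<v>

d^3_{1,0}(β=0.1003) via the finite sum:
c=cos(0.100300/2)=0.998743, s=sin(0.100300/2)=0.050129; N=√[24·2·6·6]=41.569219
The bounds max(0,m−m')=0 and min(l+m,l−m')=2 give 3 terms
  k=0: (−1)^1·41.5692/(12)·0.9987^5·0.0501^1 = -0.172563
  k=1: (−1)^2·41.5692/(4)·0.9987^3·0.0501^3 = +0.001304
  k=2: (−1)^3·41.5692/(12)·0.9987^1·0.0501^5 = -0.000001
d^3_{1,0}(0.1003) = -0.172563 +0.001304 -0.000001 = -0.171260

d=-0.1713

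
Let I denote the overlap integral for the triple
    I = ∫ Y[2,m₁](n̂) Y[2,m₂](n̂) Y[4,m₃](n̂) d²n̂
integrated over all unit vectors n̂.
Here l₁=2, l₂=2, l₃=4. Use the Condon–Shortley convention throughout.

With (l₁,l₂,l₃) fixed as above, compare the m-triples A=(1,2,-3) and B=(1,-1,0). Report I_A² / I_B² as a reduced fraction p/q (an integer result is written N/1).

35/16

l's match ⇒ only the (l;m) 3-j factors differ between A and B.
A: triangle coeff Δ(2,2,4) = 1/630; Σ_t [0,0]: t=0:+1/144 = 1/144; (3j)²=1/18 [(2 2 4; 1 2 -3)], sign=-1
B: triangle coeff Δ(2,2,4) = 1/630; Σ_t [0,0]: t=0:+1/36 = 1/36; (3j)²=8/315 [(2 2 4; 1 -1 0)], sign=+1
I_A²/I_B² = (1/18)/(8/315) = 35/16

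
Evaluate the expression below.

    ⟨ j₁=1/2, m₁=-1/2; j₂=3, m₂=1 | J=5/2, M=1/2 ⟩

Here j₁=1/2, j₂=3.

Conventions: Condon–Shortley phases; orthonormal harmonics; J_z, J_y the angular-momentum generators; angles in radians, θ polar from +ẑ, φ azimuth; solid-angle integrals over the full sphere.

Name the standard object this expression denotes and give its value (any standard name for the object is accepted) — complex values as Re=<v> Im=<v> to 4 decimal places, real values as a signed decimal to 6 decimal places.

This is a Clebsch–Gordan (vector-coupling) coefficient.
√[6·1!0!5!/7! · 0!1!4!2!3!2!] = √(576/7)
  +(−1)^1/∏(1,0,0,3,0,2)! = -1/12  (running -1/12)
⟨..|..⟩ = √(576/7)·(-1/12) = -0.755929

Clebsch–Gordan coefficient, −√(4/7) ≈ -0.755929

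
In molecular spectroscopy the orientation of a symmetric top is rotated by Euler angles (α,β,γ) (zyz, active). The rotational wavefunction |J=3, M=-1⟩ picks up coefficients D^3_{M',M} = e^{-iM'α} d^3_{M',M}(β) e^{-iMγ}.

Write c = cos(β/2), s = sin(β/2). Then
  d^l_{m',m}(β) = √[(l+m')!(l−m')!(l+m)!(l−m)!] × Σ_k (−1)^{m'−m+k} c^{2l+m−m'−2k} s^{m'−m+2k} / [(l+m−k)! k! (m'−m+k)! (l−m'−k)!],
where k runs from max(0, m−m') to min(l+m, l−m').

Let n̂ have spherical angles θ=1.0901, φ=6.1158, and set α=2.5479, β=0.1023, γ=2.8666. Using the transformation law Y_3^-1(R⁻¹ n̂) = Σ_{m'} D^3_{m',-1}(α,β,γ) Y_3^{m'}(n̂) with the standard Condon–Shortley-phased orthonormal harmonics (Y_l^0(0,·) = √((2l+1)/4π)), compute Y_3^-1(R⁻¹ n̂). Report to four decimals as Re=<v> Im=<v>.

Need the full column D^3_{m',-1} for m'=−3..3 at α=2.5479, β=0.1023, γ=2.8666.
cos(β/2)=0.998692, sin(β/2)=0.051128
d^3_{-3,-1}: single k=2 term ⇒ +0.010071;  D = -0.004698-0.008909i
d^3_{-2,-1}: k∈[1..2] ⇒ +0.160625 -0.000842 = +0.159783;  D = -0.017290+0.158845i
d^3_{-1,-1}: k∈[0..2] ⇒ +0.992178 -0.020803 +0.000041 = +0.971416;  D = +0.627370-0.741657i
d^3_{0,-1}: k∈[0..2] ⇒ -0.175956 +0.001383 -0.000001 = -0.174574;  D = +0.168015-0.047404i
d^3_{1,-1}: k∈[0..2] ⇒ +0.015602 -0.000055 +0.000000 = +0.015548;  D = +0.014765+0.004872i
d^3_{2,-1}: k∈[0..1] ⇒ -0.000842 +0.000001 = -0.000841;  D = +0.000514+0.000665i
d^3_{3,-1}: single k=0 term ⇒ +0.000026;  D = +0.000002+0.000026i
Y_3^{m'}(θ=1.0901,φ=6.1158) and Σ D·Y over m':
  (-0.0047-0.0089i)·(+0.2549+0.1400i)  (-0.0173+0.1588i)·(+0.3509+0.1221i)  (+0.6274-0.7417i)·(+0.0195+0.0033i)  (+0.1680-0.0474i)·(-0.3332+0.0000i)  (+0.0148+0.0049i)·(-0.0195+0.0033i)  (+0.0005+0.0007i)·(+0.3509-0.1221i)  (+0.0000+0.0000i)·(-0.2549+0.1400i)
Y_3^-1(R⁻¹ n̂) = -0.066750+0.054210i

Re=-0.0667 Im=0.0542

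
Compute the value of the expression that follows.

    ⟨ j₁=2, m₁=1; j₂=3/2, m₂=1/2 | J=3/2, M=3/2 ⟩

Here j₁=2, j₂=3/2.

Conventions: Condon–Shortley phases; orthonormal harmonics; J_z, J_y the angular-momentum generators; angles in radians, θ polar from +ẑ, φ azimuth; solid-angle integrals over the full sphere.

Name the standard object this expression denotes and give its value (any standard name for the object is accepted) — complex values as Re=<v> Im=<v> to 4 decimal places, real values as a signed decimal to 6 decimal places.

This is a Clebsch–Gordan (vector-coupling) coefficient.
j₁+j₂−J=2  J+j₁−j₂=2  J−j₁+j₂=1  j₁+j₂+J+1=6
(j₁±m₁, j₂±m₂, J±M) = (3,1,2,1,3,0)
P² = 8/5
sum k=1..1:
  [1] −1/2 = -1/2
S = -1/2
C² = P²·S² = 2/5 ; C = -0.632456

Clebsch–Gordan coefficient, −√(2/5) ≈ -0.632456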